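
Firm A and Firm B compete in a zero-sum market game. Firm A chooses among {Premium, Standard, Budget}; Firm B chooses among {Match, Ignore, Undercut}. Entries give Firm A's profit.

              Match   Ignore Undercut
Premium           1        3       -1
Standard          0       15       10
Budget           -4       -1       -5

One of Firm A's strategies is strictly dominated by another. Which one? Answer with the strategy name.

Budget

Premium gives a strictly higher payoff than Budget against every column: 1 > -4, 3 > -1, -1 > -5.
So Budget is strictly dominated and Firm A never plays it.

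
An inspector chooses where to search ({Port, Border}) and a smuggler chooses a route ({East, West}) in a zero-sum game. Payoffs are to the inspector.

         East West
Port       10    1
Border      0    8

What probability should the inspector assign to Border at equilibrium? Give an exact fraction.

9/17

Row minima: Port → 1, Border → 0; maximin = 1.
Column maxima: East → 10, West → 8; minimax = 8.
1 ≠ 8, so there is no saddle point; optimal play is mixed.
Let the inspector play Port with probability p. Expected payoff against East: 10p + 0(1−p) = 10p; against West: 1p + 8(1−p) = −7p + 8.
Setting these equal: 10p = −7p + 8 ⇒ 17p = 8 ⇒ p = 8/17, and the value is (10)·(8/17) = 80/17.
For the smuggler: with q = P(East), equating Port's and Border's payoffs gives 9q + 1 = −8q + 8 ⇒ q = 7/17.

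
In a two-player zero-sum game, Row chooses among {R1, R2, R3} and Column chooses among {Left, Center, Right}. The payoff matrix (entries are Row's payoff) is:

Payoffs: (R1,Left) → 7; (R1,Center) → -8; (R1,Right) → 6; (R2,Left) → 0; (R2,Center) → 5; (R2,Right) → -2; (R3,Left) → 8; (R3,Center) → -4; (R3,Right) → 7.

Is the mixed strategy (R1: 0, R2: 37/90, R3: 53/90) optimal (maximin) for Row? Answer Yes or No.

No

Against Left this mix gives (37/90)·0 + (53/90)·8 = 212/45.
Against Center this mix gives (37/90)·5 + (53/90)·(-4) = -3/10.
Against Right this mix gives (37/90)·(-2) + (53/90)·7 = 33/10.
Column will play Center, holding Row to -3/10. Shifting weight toward the row that does better against Center would raise this floor (the equalizing mix achieves 3/2 against both Center and Right), so the proposed strategy is not optimal.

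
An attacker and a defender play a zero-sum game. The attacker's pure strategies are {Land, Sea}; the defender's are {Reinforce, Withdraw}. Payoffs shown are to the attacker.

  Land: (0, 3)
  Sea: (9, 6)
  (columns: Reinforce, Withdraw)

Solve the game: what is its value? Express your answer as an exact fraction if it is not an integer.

6

Row minima: Land → 0, Sea → 6; maximin = 6.
Column maxima: Reinforce → 9, Withdraw → 6; minimax = 6.
Since maximin = minimax = 6, there is a saddle point and the value is 6.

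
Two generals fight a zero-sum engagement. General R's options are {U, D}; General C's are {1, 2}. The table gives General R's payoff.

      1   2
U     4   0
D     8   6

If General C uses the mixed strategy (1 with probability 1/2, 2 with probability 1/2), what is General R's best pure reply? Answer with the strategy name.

Expected payoff of U: (1/2)·4 + (1/2)·0 = 2.
Expected payoff of D: (1/2)·8 + (1/2)·6 = 7.
The largest is 7, so General R's best response is D.

D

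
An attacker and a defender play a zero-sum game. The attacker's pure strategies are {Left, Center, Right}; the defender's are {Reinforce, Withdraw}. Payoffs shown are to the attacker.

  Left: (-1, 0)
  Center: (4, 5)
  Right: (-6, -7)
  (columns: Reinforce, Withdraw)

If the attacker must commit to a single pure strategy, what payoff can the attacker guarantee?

Row minima: Left → -1, Center → 4, Right → -7.
The best of these is 4.

4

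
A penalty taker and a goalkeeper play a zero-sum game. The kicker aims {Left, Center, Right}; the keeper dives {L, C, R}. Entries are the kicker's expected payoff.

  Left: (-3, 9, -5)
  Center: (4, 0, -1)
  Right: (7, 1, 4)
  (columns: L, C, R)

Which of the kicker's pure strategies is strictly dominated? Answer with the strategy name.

Center

Right gives a strictly higher payoff than Center against every column: 7 > 4, 1 > 0, 4 > -1.
So Center is strictly dominated and the kicker never plays it.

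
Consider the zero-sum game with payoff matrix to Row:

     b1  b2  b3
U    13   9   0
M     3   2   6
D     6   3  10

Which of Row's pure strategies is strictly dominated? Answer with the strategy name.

M

D gives a strictly higher payoff than M against every column: 6 > 3, 3 > 2, 10 > 6.
So M is strictly dominated and Row never plays it.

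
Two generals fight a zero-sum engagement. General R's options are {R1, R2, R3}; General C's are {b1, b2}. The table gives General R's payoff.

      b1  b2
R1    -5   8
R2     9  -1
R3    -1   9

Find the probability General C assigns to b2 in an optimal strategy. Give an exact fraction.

Row minima: R1 → -5, R2 → -1, R3 → -1; maximin = -1.
Column maxima: b1 → 9, b2 → 9; minimax = 9.
-1 ≠ 9, so there is no saddle point; optimal play is mixed.
R1 is strictly dominated by R3, so General R never plays it.
On the remaining 2×2 (R2, R3 vs b1, b2):
Let General R play R2 with probability p. Expected payoff against b1: 9p + (-1)(1−p) = 10p − 1; against b2: (-1)p + 9(1−p) = −10p + 9.
Setting these equal: 10p − 1 = −10p + 9 ⇒ 20p = 10 ⇒ p = 1/2, and the value is (10)·(1/2) − 1 = 4.
For General C: with q = P(b1), equating R2's and R3's payoffs gives 10q − 1 = −10q + 9 ⇒ q = 1/2.

1/2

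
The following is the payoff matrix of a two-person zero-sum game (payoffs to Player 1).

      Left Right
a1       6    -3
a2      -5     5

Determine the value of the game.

15/19

Row minima: a1 → -3, a2 → -5; maximin = -3.
Column maxima: Left → 6, Right → 5; minimax = 5.
-3 ≠ 5, so there is no saddle point; optimal play is mixed.
Let Player 1 play a1 with probability p. Expected payoff against Left: 6p + (-5)(1−p) = 11p − 5; against Right: (-3)p + 5(1−p) = −8p + 5.
Setting these equal: 11p − 5 = −8p + 5 ⇒ 19p = 10 ⇒ p = 10/19, and the value is (11)·(10/19) − 5 = 15/19.
For Player 2: with q = P(Left), equating a1's and a2's payoffs gives 9q − 3 = −10q + 5 ⇒ q = 8/19.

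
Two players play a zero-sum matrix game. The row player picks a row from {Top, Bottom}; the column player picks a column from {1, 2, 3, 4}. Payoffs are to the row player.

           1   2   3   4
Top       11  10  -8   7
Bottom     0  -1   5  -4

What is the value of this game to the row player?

Row minima: Top → -8, Bottom → -4; maximin = -4.
Column maxima: 1 → 11, 2 → 10, 3 → 5, 4 → 7; minimax = 5.
-4 ≠ 5, so there is no saddle point; optimal play is mixed.
1 is strictly dominated by 2 (it gives the row player strictly more in every row), so the column player never plays it.
2 is strictly dominated by 4 (it gives the row player strictly more in every row), so the column player never plays it.
On the remaining 2×2 (Top, Bottom vs 3, 4):
Let the row player play Top with probability p. Expected payoff against 3: (-8)p + 5(1−p) = −13p + 5; against 4: 7p + (-4)(1−p) = 11p − 4.
Setting these equal: −13p + 5 = 11p − 4 ⇒ −24p = -9 ⇒ p = 3/8, and the value is (-13)·(3/8) + 5 = 1/8.
For the column player: with q = P(3), equating Top's and Bottom's payoffs gives −15q + 7 = 9q − 4 ⇒ q = 11/24.

1/8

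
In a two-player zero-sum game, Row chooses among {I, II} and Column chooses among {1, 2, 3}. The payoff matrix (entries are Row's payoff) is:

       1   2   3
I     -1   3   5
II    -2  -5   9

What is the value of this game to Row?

Row minima: I → -1, II → -5; maximin = -1.
Column maxima: 1 → -1, 2 → 3, 3 → 9; minimax = -1.
Since maximin = minimax = -1, there is a saddle point and the value is -1.

-1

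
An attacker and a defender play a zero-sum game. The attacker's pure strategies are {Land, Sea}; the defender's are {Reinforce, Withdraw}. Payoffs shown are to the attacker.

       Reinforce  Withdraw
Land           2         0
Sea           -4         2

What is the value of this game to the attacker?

Row minima: Land → 0, Sea → -4; maximin = 0.
Column maxima: Reinforce → 2, Withdraw → 2; minimax = 2.
0 ≠ 2, so there is no saddle point; optimal play is mixed.
Let the attacker play Land with probability p. Expected payoff against Reinforce: 2p + (-4)(1−p) = 6p − 4; against Withdraw: 0p + 2(1−p) = −2p + 2.
Setting these equal: 6p − 4 = −2p + 2 ⇒ 8p = 6 ⇒ p = 3/4, and the value is (6)·(3/4) − 4 = 1/2.
For the defender: with q = P(Reinforce), equating Land's and Sea's payoffs gives 2q = −6q + 2 ⇒ q = 1/4.

1/2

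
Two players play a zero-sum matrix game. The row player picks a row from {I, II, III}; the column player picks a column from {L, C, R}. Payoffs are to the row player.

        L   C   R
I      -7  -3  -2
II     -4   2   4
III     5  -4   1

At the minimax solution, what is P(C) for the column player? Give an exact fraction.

3/5

Row minima: I → -7, II → -4, III → -4; maximin = -4.
Column maxima: L → 5, C → 2, R → 4; minimax = 2.
-4 ≠ 2, so there is no saddle point; optimal play is mixed.
I is strictly dominated by II, so the row player never plays it.
R is strictly dominated by C (it gives the row player strictly more in every row), so the column player never plays it.
On the remaining 2×2 (II, III vs L, C):
Let the row player play II with probability p. Expected payoff against L: (-4)p + 5(1−p) = −9p + 5; against C: 2p + (-4)(1−p) = 6p − 4.
Setting these equal: −9p + 5 = 6p − 4 ⇒ −15p = -9 ⇒ p = 3/5, and the value is (-9)·(3/5) + 5 = -2/5.
For the column player: with q = P(L), equating II's and III's payoffs gives −6q + 2 = 9q − 4 ⇒ q = 2/5.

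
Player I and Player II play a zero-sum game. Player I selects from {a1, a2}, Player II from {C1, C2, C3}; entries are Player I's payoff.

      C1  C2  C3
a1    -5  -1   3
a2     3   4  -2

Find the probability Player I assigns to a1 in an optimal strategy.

Row minima: a1 → -5, a2 → -2; maximin = -2.
Column maxima: C1 → 3, C2 → 4, C3 → 3; minimax = 3.
-2 ≠ 3, so there is no saddle point; optimal play is mixed.
C2 is strictly dominated by C1 (it gives Player I strictly more in every row), so Player II never plays it.
On the remaining 2×2 (a1, a2 vs C1, C3):
Let Player I play a1 with probability p. Expected payoff against C1: (-5)p + 3(1−p) = −8p + 3; against C3: 3p + (-2)(1−p) = 5p − 2.
Setting these equal: −8p + 3 = 5p − 2 ⇒ −13p = -5 ⇒ p = 5/13, and the value is (-8)·(5/13) + 3 = -1/13.
For Player II: with q = P(C1), equating a1's and a2's payoffs gives −8q + 3 = 5q − 2 ⇒ q = 5/13.

5/13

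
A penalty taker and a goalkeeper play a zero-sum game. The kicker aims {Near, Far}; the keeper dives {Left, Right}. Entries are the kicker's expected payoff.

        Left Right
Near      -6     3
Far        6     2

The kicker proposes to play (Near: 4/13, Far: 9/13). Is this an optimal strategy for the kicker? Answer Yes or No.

Yes

Against Left this mix gives (4/13)·(-6) + (9/13)·6 = 30/13.
Against Right this mix gives (4/13)·3 + (9/13)·2 = 30/13.
All of the keeper's active replies (Left, Right) yield 30/13, and no column does worse for the kicker. The mix makes the keeper indifferent and guarantees 30/13, so it is optimal.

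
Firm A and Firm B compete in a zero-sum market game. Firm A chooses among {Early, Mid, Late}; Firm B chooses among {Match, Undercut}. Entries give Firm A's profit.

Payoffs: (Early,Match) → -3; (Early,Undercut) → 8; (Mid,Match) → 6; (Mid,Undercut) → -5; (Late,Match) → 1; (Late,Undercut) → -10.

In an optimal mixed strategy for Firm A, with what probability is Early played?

1/2

Row minima: Early → -3, Mid → -5, Late → -10; maximin = -3.
Column maxima: Match → 6, Undercut → 8; minimax = 6.
-3 ≠ 6, so there is no saddle point; optimal play is mixed.
Late is strictly dominated by Mid, so Firm A never plays it.
On the remaining 2×2 (Early, Mid vs Match, Undercut):
Let Firm A play Early with probability p. Expected payoff against Match: (-3)p + 6(1−p) = −9p + 6; against Undercut: 8p + (-5)(1−p) = 13p − 5.
Setting these equal: −9p + 6 = 13p − 5 ⇒ −22p = -11 ⇒ p = 1/2, and the value is (-9)·(1/2) + 6 = 3/2.
For Firm B: with q = P(Match), equating Early's and Mid's payoffs gives −11q + 8 = 11q − 5 ⇒ q = 13/22.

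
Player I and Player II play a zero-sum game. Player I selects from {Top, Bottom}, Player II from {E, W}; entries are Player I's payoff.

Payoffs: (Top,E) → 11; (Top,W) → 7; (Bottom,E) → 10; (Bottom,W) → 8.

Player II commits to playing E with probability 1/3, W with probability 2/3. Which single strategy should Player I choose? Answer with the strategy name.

Expected payoff of Top: (1/3)·11 + (2/3)·7 = 25/3.
Expected payoff of Bottom: (1/3)·10 + (2/3)·8 = 26/3.
The largest is 26/3, so Player I's best response is Bottom.

Bottom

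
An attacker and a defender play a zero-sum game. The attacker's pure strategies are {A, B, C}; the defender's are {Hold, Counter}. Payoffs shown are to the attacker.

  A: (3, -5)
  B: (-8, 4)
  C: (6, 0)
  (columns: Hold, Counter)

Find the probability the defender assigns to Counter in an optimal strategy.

7/9

Row minima: A → -5, B → -8, C → 0; maximin = 0.
Column maxima: Hold → 6, Counter → 4; minimax = 4.
0 ≠ 4, so there is no saddle point; optimal play is mixed.
A is strictly dominated by C, so the attacker never plays it.
On the remaining 2×2 (B, C vs Hold, Counter):
Let the attacker play B with probability p. Expected payoff against Hold: (-8)p + 6(1−p) = −14p + 6; against Counter: 4p + 0(1−p) = 4p.
Setting these equal: −14p + 6 = 4p ⇒ −18p = -6 ⇒ p = 1/3, and the value is (-14)·(1/3) + 6 = 4/3.
For the defender: with q = P(Hold), equating B's and C's payoffs gives −12q + 4 = 6q ⇒ q = 2/9.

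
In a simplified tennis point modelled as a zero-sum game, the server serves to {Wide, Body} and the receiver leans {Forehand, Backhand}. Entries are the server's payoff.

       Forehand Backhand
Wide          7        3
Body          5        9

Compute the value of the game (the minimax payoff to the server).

6

Row minima: Wide → 3, Body → 5; maximin = 5.
Column maxima: Forehand → 7, Backhand → 9; minimax = 7.
5 ≠ 7, so there is no saddle point; optimal play is mixed.
Let the server play Wide with probability p. Expected payoff against Forehand: 7p + 5(1−p) = 2p + 5; against Backhand: 3p + 9(1−p) = −6p + 9.
Setting these equal: 2p + 5 = −6p + 9 ⇒ 8p = 4 ⇒ p = 1/2, and the value is (2)·(1/2) + 5 = 6.
For the receiver: with q = P(Forehand), equating Wide's and Body's payoffs gives 4q + 3 = −4q + 9 ⇒ q = 3/4.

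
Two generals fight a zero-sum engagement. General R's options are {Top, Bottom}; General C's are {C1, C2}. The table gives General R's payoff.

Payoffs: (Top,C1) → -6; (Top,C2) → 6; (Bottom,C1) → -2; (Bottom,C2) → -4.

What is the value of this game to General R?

Row minima: Top → -6, Bottom → -4; maximin = -4.
Column maxima: C1 → -2, C2 → 6; minimax = -2.
-4 ≠ -2, so there is no saddle point; optimal play is mixed.
Let General R play Top with probability p. Expected payoff against C1: (-6)p + (-2)(1−p) = −4p − 2; against C2: 6p + (-4)(1−p) = 10p − 4.
Setting these equal: −4p − 2 = 10p − 4 ⇒ −14p = -2 ⇒ p = 1/7, and the value is (-4)·(1/7) − 2 = -18/7.
For General C: with q = P(C1), equating Top's and Bottom's payoffs gives −12q + 6 = 2q − 4 ⇒ q = 5/7.

-18/7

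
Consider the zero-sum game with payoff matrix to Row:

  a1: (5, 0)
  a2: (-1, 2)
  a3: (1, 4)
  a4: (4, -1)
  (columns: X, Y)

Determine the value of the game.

5/2

Row minima: a1 → 0, a2 → -1, a3 → 1, a4 → -1; maximin = 1.
Column maxima: X → 5, Y → 4; minimax = 4.
1 ≠ 4, so there is no saddle point; optimal play is mixed.
a2 is strictly dominated by a3, so Row never plays it.
a4 is strictly dominated by a1, so Row never plays it.
On the remaining 2×2 (a1, a3 vs X, Y):
Let Row play a1 with probability p. Expected payoff against X: 5p + 1(1−p) = 4p + 1; against Y: 0p + 4(1−p) = −4p + 4.
Setting these equal: 4p + 1 = −4p + 4 ⇒ 8p = 3 ⇒ p = 3/8, and the value is (4)·(3/8) + 1 = 5/2.
For Column: with q = P(X), equating a1's and a3's payoffs gives 5q = −3q + 4 ⇒ q = 1/2.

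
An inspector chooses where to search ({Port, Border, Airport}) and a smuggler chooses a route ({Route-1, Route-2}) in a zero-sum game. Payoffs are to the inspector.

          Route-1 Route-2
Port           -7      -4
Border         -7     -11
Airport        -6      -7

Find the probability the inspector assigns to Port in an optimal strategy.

Row minima: Port → -7, Border → -11, Airport → -7; maximin = -7.
Column maxima: Route-1 → -6, Route-2 → -4; minimax = -6.
-7 ≠ -6, so there is no saddle point; optimal play is mixed.
Border is strictly dominated by Airport, so the inspector never plays it.
On the remaining 2×2 (Port, Airport vs Route-1, Route-2):
Let the inspector play Port with probability p. Expected payoff against Route-1: (-7)p + (-6)(1−p) = −p − 6; against Route-2: (-4)p + (-7)(1−p) = 3p − 7.
Setting these equal: −p − 6 = 3p − 7 ⇒ −4p = -1 ⇒ p = 1/4, and the value is (-1)·(1/4) − 6 = -25/4.
For the smuggler: with q = P(Route-1), equating Port's and Airport's payoffs gives −3q − 4 = q − 7 ⇒ q = 3/4.

1/4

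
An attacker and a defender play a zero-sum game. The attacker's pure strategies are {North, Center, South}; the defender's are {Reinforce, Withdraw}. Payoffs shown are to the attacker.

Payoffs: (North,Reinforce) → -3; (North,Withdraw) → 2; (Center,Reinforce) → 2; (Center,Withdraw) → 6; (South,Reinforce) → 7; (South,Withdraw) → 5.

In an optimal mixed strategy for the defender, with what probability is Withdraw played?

5/6

Row minima: North → -3, Center → 2, South → 5; maximin = 5.
Column maxima: Reinforce → 7, Withdraw → 6; minimax = 6.
5 ≠ 6, so there is no saddle point; optimal play is mixed.
North is strictly dominated by Center, so the attacker never plays it.
On the remaining 2×2 (Center, South vs Reinforce, Withdraw):
Let the attacker play Center with probability p. Expected payoff against Reinforce: 2p + 7(1−p) = −5p + 7; against Withdraw: 6p + 5(1−p) = p + 5.
Setting these equal: −5p + 7 = p + 5 ⇒ −6p = -2 ⇒ p = 1/3, and the value is (-5)·(1/3) + 7 = 16/3.
For the defender: with q = P(Reinforce), equating Center's and South's payoffs gives −4q + 6 = 2q + 5 ⇒ q = 1/6.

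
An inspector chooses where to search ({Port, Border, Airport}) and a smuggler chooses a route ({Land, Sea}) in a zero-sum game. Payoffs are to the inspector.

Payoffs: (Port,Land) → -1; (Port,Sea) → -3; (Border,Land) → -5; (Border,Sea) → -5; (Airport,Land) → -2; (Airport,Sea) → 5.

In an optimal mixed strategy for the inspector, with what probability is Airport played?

Row minima: Port → -3, Border → -5, Airport → -2; maximin = -2.
Column maxima: Land → -1, Sea → 5; minimax = -1.
-2 ≠ -1, so there is no saddle point; optimal play is mixed.
Border is strictly dominated by Port, so the inspector never plays it.
On the remaining 2×2 (Port, Airport vs Land, Sea):
Let the inspector play Port with probability p. Expected payoff against Land: (-1)p + (-2)(1−p) = p − 2; against Sea: (-3)p + 5(1−p) = −8p + 5.
Setting these equal: p − 2 = −8p + 5 ⇒ 9p = 7 ⇒ p = 7/9, and the value is (1)·(7/9) − 2 = -11/9.
For the smuggler: with q = P(Land), equating Port's and Airport's payoffs gives 2q − 3 = −7q + 5 ⇒ q = 8/9.

2/9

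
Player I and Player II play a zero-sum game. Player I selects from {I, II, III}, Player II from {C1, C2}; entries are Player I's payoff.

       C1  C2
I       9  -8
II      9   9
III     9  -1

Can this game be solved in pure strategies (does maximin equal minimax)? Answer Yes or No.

Row minima: I → -8, II → 9, III → -1; maximin = 9.
Column maxima: C1 → 9, C2 → 9; minimax = 9.
maximin = minimax = 9, so a saddle point exists.

Yes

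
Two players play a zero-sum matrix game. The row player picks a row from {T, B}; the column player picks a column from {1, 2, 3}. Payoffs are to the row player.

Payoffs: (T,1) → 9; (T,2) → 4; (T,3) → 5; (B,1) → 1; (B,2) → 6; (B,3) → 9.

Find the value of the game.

5

Row minima: T → 4, B → 1; maximin = 4.
Column maxima: 1 → 9, 2 → 6, 3 → 9; minimax = 6.
4 ≠ 6, so there is no saddle point; optimal play is mixed.
3 is strictly dominated by 2 (it gives the row player strictly more in every row), so the column player never plays it.
On the remaining 2×2 (T, B vs 1, 2):
Let the row player play T with probability p. Expected payoff against 1: 9p + 1(1−p) = 8p + 1; against 2: 4p + 6(1−p) = −2p + 6.
Setting these equal: 8p + 1 = −2p + 6 ⇒ 10p = 5 ⇒ p = 1/2, and the value is (8)·(1/2) + 1 = 5.
For the column player: with q = P(1), equating T's and B's payoffs gives 5q + 4 = −5q + 6 ⇒ q = 1/5.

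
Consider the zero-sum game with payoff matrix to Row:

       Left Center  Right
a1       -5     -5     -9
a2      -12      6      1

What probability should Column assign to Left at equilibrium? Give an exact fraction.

Row minima: a1 → -9, a2 → -12; maximin = -9.
Column maxima: Left → -5, Center → 6, Right → 1; minimax = -5.
-9 ≠ -5, so there is no saddle point; optimal play is mixed.
Center is strictly dominated by Right (it gives Row strictly more in every row), so Column never plays it.
On the remaining 2×2 (a1, a2 vs Left, Right):
Let Row play a1 with probability p. Expected payoff against Left: (-5)p + (-12)(1−p) = 7p − 12; against Right: (-9)p + 1(1−p) = −10p + 1.
Setting these equal: 7p − 12 = −10p + 1 ⇒ 17p = 13 ⇒ p = 13/17, and the value is (7)·(13/17) − 12 = -113/17.
For Column: with q = P(Left), equating a1's and a2's payoffs gives 4q − 9 = −13q + 1 ⇒ q = 10/17.

10/17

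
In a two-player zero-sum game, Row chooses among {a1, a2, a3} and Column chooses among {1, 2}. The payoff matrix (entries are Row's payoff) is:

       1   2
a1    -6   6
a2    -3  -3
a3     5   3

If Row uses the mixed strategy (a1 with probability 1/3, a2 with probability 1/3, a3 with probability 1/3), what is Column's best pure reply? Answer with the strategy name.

1

If Column plays 1, Row's expected payoff is (1/3)·(-6) + (1/3)·(-3) + (1/3)·5 = -4/3.
If Column plays 2, Row's expected payoff is (1/3)·6 + (1/3)·(-3) + (1/3)·3 = 2.
Column minimizes Row's payoff; the smallest is -4/3, so the best response is 1.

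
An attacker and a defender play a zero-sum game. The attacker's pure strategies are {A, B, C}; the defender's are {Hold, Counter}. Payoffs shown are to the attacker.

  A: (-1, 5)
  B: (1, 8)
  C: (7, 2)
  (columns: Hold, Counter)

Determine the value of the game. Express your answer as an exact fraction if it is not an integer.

9/2

Row minima: A → -1, B → 1, C → 2; maximin = 2.
Column maxima: Hold → 7, Counter → 8; minimax = 7.
2 ≠ 7, so there is no saddle point; optimal play is mixed.
A is strictly dominated by B, so the attacker never plays it.
On the remaining 2×2 (B, C vs Hold, Counter):
Let the attacker play B with probability p. Expected payoff against Hold: 1p + 7(1−p) = −6p + 7; against Counter: 8p + 2(1−p) = 6p + 2.
Setting these equal: −6p + 7 = 6p + 2 ⇒ −12p = -5 ⇒ p = 5/12, and the value is (-6)·(5/12) + 7 = 9/2.
For the defender: with q = P(Hold), equating B's and C's payoffs gives −7q + 8 = 5q + 2 ⇒ q = 1/2.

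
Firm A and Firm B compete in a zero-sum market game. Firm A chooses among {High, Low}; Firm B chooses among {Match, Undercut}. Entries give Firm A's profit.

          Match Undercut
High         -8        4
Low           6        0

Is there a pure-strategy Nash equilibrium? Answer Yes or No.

No

Row minima: High → -8, Low → 0; maximin = 0.
Column maxima: Match → 6, Undercut → 4; minimax = 4.
0 ≠ 4, so no pure-strategy equilibrium exists.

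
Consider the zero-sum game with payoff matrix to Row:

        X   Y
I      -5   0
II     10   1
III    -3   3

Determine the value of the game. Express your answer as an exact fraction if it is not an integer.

11/5

Row minima: I → -5, II → 1, III → -3; maximin = 1.
Column maxima: X → 10, Y → 3; minimax = 3.
1 ≠ 3, so there is no saddle point; optimal play is mixed.
I is strictly dominated by II, so Row never plays it.
On the remaining 2×2 (II, III vs X, Y):
Let Row play II with probability p. Expected payoff against X: 10p + (-3)(1−p) = 13p − 3; against Y: 1p + 3(1−p) = −2p + 3.
Setting these equal: 13p − 3 = −2p + 3 ⇒ 15p = 6 ⇒ p = 2/5, and the value is (13)·(2/5) − 3 = 11/5.
For Column: with q = P(X), equating II's and III's payoffs gives 9q + 1 = −6q + 3 ⇒ q = 2/15.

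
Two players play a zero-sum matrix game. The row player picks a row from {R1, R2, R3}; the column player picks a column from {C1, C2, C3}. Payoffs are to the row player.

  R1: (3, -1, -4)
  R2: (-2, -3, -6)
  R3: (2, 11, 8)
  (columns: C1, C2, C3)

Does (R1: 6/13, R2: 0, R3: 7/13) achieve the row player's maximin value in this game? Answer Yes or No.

Yes

Against C1 this mix gives (6/13)·3 + (7/13)·2 = 32/13.
Against C2 this mix gives (6/13)·(-1) + (7/13)·11 = 71/13.
Against C3 this mix gives (6/13)·(-4) + (7/13)·8 = 32/13.
All of the column player's active replies (C1, C3) yield 32/13, and no column does worse for the row player. The mix makes the column player indifferent and guarantees 32/13, so it is optimal.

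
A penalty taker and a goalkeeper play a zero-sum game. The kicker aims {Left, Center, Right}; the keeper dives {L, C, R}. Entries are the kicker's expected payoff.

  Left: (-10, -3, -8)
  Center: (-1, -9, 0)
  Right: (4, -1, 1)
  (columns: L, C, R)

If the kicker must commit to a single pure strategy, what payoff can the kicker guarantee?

-1

Row minima: Left → -10, Center → -9, Right → -1.
The best of these is -1.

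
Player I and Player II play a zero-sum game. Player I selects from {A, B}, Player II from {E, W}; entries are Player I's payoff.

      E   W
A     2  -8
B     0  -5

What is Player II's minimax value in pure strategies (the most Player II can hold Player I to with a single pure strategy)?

Column maxima: E → 2, W → -5.
The smallest of these is -5.

-5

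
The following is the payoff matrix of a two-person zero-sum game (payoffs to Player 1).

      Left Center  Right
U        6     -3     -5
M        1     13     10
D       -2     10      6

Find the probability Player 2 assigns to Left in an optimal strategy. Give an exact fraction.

3/4

Row minima: U → -5, M → 1, D → -2; maximin = 1.
Column maxima: Left → 6, Center → 13, Right → 10; minimax = 6.
1 ≠ 6, so there is no saddle point; optimal play is mixed.
D is strictly dominated by M, so Player 1 never plays it.
Center is strictly dominated by Right (it gives Player 1 strictly more in every row), so Player 2 never plays it.
On the remaining 2×2 (U, M vs Left, Right):
Let Player 1 play U with probability p. Expected payoff against Left: 6p + 1(1−p) = 5p + 1; against Right: (-5)p + 10(1−p) = −15p + 10.
Setting these equal: 5p + 1 = −15p + 10 ⇒ 20p = 9 ⇒ p = 9/20, and the value is (5)·(9/20) + 1 = 13/4.
For Player 2: with q = P(Left), equating U's and M's payoffs gives 11q − 5 = −9q + 10 ⇒ q = 3/4.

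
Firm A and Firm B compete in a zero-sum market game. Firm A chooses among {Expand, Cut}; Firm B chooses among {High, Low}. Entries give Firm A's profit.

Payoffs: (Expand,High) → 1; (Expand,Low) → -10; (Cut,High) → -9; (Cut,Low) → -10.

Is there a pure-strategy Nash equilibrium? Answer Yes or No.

Yes

Row minima: Expand → -10, Cut → -10; maximin = -10.
Column maxima: High → 1, Low → -10; minimax = -10.
maximin = minimax = -10, so a saddle point exists.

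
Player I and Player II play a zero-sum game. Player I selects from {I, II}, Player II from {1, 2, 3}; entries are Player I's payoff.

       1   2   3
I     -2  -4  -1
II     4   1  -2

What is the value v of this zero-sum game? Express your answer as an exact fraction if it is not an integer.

-3/2

Row minima: I → -4, II → -2; maximin = -2.
Column maxima: 1 → 4, 2 → 1, 3 → -1; minimax = -1.
-2 ≠ -1, so there is no saddle point; optimal play is mixed.
1 is strictly dominated by 2 (it gives Player I strictly more in every row), so Player II never plays it.
On the remaining 2×2 (I, II vs 2, 3):
Let Player I play I with probability p. Expected payoff against 2: (-4)p + 1(1−p) = −5p + 1; against 3: (-1)p + (-2)(1−p) = p − 2.
Setting these equal: −5p + 1 = p − 2 ⇒ −6p = -3 ⇒ p = 1/2, and the value is (-5)·(1/2) + 1 = -3/2.
For Player II: with q = P(2), equating I's and II's payoffs gives −3q − 1 = 3q − 2 ⇒ q = 1/6.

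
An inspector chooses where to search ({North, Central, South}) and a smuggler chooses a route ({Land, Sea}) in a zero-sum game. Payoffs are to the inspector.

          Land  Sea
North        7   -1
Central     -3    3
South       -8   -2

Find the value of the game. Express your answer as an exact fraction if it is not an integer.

9/7

Row minima: North → -1, Central → -3, South → -8; maximin = -1.
Column maxima: Land → 7, Sea → 3; minimax = 3.
-1 ≠ 3, so there is no saddle point; optimal play is mixed.
South is strictly dominated by North, so the inspector never plays it.
On the remaining 2×2 (North, Central vs Land, Sea):
Let the inspector play North with probability p. Expected payoff against Land: 7p + (-3)(1−p) = 10p − 3; against Sea: (-1)p + 3(1−p) = −4p + 3.
Setting these equal: 10p − 3 = −4p + 3 ⇒ 14p = 6 ⇒ p = 3/7, and the value is (10)·(3/7) − 3 = 9/7.
For the smuggler: with q = P(Land), equating North's and Central's payoffs gives 8q − 1 = −6q + 3 ⇒ q = 2/7.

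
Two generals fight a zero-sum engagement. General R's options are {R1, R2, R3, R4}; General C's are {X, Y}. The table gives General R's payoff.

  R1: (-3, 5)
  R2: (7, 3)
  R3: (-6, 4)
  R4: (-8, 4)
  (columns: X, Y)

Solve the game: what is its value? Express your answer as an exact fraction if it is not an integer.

Row minima: R1 → -3, R2 → 3, R3 → -6, R4 → -8; maximin = 3.
Column maxima: X → 7, Y → 5; minimax = 5.
3 ≠ 5, so there is no saddle point; optimal play is mixed.
R3 is strictly dominated by R1, so General R never plays it.
R4 is strictly dominated by R1, so General R never plays it.
On the remaining 2×2 (R1, R2 vs X, Y):
Let General R play R1 with probability p. Expected payoff against X: (-3)p + 7(1−p) = −10p + 7; against Y: 5p + 3(1−p) = 2p + 3.
Setting these equal: −10p + 7 = 2p + 3 ⇒ −12p = -4 ⇒ p = 1/3, and the value is (-10)·(1/3) + 7 = 11/3.
For General C: with q = P(X), equating R1's and R2's payoffs gives −8q + 5 = 4q + 3 ⇒ q = 1/6.

11/3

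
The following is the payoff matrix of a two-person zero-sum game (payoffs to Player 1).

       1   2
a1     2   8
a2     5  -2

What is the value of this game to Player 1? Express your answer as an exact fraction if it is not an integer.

44/13

Row minima: a1 → 2, a2 → -2; maximin = 2.
Column maxima: 1 → 5, 2 → 8; minimax = 5.
2 ≠ 5, so there is no saddle point; optimal play is mixed.
Let Player 1 play a1 with probability p. Expected payoff against 1: 2p + 5(1−p) = −3p + 5; against 2: 8p + (-2)(1−p) = 10p − 2.
Setting these equal: −3p + 5 = 10p − 2 ⇒ −13p = -7 ⇒ p = 7/13, and the value is (-3)·(7/13) + 5 = 44/13.
For Player 2: with q = P(1), equating a1's and a2's payoffs gives −6q + 8 = 7q − 2 ⇒ q = 10/13.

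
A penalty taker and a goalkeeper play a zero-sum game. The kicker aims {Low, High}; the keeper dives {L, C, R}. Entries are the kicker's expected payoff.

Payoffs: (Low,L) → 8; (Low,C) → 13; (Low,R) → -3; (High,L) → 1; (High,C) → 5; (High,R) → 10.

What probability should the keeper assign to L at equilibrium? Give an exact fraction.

13/20

Row minima: Low → -3, High → 1; maximin = 1.
Column maxima: L → 8, C → 13, R → 10; minimax = 8.
1 ≠ 8, so there is no saddle point; optimal play is mixed.
C is strictly dominated by L (it gives the kicker strictly more in every row), so the keeper never plays it.
On the remaining 2×2 (Low, High vs L, R):
Let the kicker play Low with probability p. Expected payoff against L: 8p + 1(1−p) = 7p + 1; against R: (-3)p + 10(1−p) = −13p + 10.
Setting these equal: 7p + 1 = −13p + 10 ⇒ 20p = 9 ⇒ p = 9/20, and the value is (7)·(9/20) + 1 = 83/20.
For the keeper: with q = P(L), equating Low's and High's payoffs gives 11q − 3 = −9q + 10 ⇒ q = 13/20.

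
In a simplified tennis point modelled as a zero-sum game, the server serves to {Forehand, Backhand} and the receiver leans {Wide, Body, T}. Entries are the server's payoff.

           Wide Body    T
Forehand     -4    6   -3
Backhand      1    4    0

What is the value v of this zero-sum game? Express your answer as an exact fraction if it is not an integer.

Row minima: Forehand → -4, Backhand → 0; maximin = 0.
Column maxima: Wide → 1, Body → 6, T → 0; minimax = 0.
Since maximin = minimax = 0, there is a saddle point and the value is 0.

0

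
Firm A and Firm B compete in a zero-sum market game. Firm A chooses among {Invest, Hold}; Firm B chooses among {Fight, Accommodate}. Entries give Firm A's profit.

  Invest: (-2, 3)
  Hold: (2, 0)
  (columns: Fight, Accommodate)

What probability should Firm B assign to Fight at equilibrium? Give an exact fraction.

Row minima: Invest → -2, Hold → 0; maximin = 0.
Column maxima: Fight → 2, Accommodate → 3; minimax = 2.
0 ≠ 2, so there is no saddle point; optimal play is mixed.
Let Firm A play Invest with probability p. Expected payoff against Fight: (-2)p + 2(1−p) = −4p + 2; against Accommodate: 3p + 0(1−p) = 3p.
Setting these equal: −4p + 2 = 3p ⇒ −7p = -2 ⇒ p = 2/7, and the value is (-4)·(2/7) + 2 = 6/7.
For Firm B: with q = P(Fight), equating Invest's and Hold's payoffs gives −5q + 3 = 2q ⇒ q = 3/7.

3/7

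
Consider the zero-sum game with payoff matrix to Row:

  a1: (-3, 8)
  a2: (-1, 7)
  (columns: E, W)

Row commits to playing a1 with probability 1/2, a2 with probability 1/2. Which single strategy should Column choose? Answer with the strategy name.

If Column plays E, Row's expected payoff is (1/2)·(-3) + (1/2)·(-1) = -2.
If Column plays W, Row's expected payoff is (1/2)·8 + (1/2)·7 = 15/2.
Column minimizes Row's payoff; the smallest is -2, so the best response is E.

E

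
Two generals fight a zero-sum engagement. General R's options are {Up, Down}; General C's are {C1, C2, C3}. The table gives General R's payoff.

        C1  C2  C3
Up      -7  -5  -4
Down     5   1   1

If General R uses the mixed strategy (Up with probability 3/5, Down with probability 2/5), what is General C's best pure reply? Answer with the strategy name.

C2

If General C plays C1, General R's expected payoff is (3/5)·(-7) + (2/5)·5 = -11/5.
If General C plays C2, General R's expected payoff is (3/5)·(-5) + (2/5)·1 = -13/5.
If General C plays C3, General R's expected payoff is (3/5)·(-4) + (2/5)·1 = -2.
General C minimizes General R's payoff; the smallest is -13/5, so the best response is C2.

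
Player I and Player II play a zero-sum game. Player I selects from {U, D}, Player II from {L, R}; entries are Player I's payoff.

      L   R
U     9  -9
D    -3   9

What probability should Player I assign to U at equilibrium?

2/5

Row minima: U → -9, D → -3; maximin = -3.
Column maxima: L → 9, R → 9; minimax = 9.
-3 ≠ 9, so there is no saddle point; optimal play is mixed.
Let Player I play U with probability p. Expected payoff against L: 9p + (-3)(1−p) = 12p − 3; against R: (-9)p + 9(1−p) = −18p + 9.
Setting these equal: 12p − 3 = −18p + 9 ⇒ 30p = 12 ⇒ p = 2/5, and the value is (12)·(2/5) − 3 = 9/5.
For Player II: with q = P(L), equating U's and D's payoffs gives 18q − 9 = −12q + 9 ⇒ q = 3/5.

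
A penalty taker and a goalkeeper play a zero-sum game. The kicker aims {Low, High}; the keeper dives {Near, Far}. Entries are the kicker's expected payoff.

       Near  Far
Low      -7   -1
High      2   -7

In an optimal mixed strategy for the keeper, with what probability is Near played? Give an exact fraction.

2/5

Row minima: Low → -7, High → -7; maximin = -7.
Column maxima: Near → 2, Far → -1; minimax = -1.
-7 ≠ -1, so there is no saddle point; optimal play is mixed.
Let the kicker play Low with probability p. Expected payoff against Near: (-7)p + 2(1−p) = −9p + 2; against Far: (-1)p + (-7)(1−p) = 6p − 7.
Setting these equal: −9p + 2 = 6p − 7 ⇒ −15p = -9 ⇒ p = 3/5, and the value is (-9)·(3/5) + 2 = -17/5.
For the keeper: with q = P(Near), equating Low's and High's payoffs gives −6q − 1 = 9q − 7 ⇒ q = 2/5.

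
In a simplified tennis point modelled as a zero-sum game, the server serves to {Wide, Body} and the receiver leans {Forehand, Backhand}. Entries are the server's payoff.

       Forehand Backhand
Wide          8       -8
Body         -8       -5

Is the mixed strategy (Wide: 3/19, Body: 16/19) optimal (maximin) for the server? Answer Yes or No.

Yes

Against Forehand this mix gives (3/19)·8 + (16/19)·(-8) = -104/19.
Against Backhand this mix gives (3/19)·(-8) + (16/19)·(-5) = -104/19.
All of the receiver's active replies (Forehand, Backhand) yield -104/19, and no column does worse for the server. The mix makes the receiver indifferent and guarantees -104/19, so it is optimal.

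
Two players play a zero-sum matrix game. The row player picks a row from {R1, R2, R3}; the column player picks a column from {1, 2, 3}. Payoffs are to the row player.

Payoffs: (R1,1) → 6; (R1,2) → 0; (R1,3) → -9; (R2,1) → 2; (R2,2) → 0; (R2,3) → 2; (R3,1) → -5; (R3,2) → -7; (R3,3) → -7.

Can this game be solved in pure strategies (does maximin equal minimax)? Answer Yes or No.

Yes

Row minima: R1 → -9, R2 → 0, R3 → -7; maximin = 0.
Column maxima: 1 → 6, 2 → 0, 3 → 2; minimax = 0.
maximin = minimax = 0, so a saddle point exists.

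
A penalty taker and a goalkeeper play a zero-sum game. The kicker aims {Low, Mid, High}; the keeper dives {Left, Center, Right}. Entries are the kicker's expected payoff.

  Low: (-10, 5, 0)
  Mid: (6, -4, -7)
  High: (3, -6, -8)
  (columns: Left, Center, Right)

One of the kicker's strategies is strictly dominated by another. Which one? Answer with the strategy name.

High

Mid gives a strictly higher payoff than High against every column: 6 > 3, -4 > -6, -7 > -8.
So High is strictly dominated and the kicker never plays it.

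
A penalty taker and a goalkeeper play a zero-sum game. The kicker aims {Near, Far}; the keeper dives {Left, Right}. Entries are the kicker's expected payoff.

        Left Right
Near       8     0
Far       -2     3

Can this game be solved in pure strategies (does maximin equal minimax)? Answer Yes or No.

No

Row minima: Near → 0, Far → -2; maximin = 0.
Column maxima: Left → 8, Right → 3; minimax = 3.
0 ≠ 3, so no pure-strategy equilibrium exists.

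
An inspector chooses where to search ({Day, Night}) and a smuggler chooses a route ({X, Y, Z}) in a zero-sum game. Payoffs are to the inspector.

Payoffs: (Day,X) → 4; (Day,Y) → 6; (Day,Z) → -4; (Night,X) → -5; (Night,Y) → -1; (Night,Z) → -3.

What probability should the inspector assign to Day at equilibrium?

Row minima: Day → -4, Night → -5; maximin = -4.
Column maxima: X → 4, Y → 6, Z → -3; minimax = -3.
-4 ≠ -3, so there is no saddle point; optimal play is mixed.
Y is strictly dominated by X (it gives the inspector strictly more in every row), so the smuggler never plays it.
On the remaining 2×2 (Day, Night vs X, Z):
Let the inspector play Day with probability p. Expected payoff against X: 4p + (-5)(1−p) = 9p − 5; against Z: (-4)p + (-3)(1−p) = −p − 3.
Setting these equal: 9p − 5 = −p − 3 ⇒ 10p = 2 ⇒ p = 1/5, and the value is (9)·(1/5) − 5 = -16/5.
For the smuggler: with q = P(X), equating Day's and Night's payoffs gives 8q − 4 = −2q − 3 ⇒ q = 1/10.

1/5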